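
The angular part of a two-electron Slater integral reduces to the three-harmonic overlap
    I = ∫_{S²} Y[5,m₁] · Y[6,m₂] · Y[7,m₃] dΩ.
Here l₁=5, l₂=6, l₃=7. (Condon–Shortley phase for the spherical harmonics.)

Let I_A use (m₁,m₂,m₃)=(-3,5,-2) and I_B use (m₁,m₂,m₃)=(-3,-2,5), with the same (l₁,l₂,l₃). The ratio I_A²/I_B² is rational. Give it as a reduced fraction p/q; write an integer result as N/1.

640/3

Same 5,6,7: normalisation and zero-m 3j drop out of the ratio.
A: Δ: 4! 6! 8! / 19! → 1/174594420; sum: t=3:−1/29030400 t=4:+1/5806080 = 1/7257600; 3j²(5 6 7; -3 5 -2) = Δ·Π!·Σ² = 64/4199  (sign -1)
B: Δ: 4! 6! 8! / 19! → 1/174594420; sum: t=2:+1/4147200 t=3:−1/3628800 t=4:+1/46448640 = -1/77414400; 3j²(5 6 7; -3 -2 5) = Δ·Π!·Σ² = 3/41990  (sign -1)
I_A²/I_B² = (64/4199)/(3/41990) = 640/3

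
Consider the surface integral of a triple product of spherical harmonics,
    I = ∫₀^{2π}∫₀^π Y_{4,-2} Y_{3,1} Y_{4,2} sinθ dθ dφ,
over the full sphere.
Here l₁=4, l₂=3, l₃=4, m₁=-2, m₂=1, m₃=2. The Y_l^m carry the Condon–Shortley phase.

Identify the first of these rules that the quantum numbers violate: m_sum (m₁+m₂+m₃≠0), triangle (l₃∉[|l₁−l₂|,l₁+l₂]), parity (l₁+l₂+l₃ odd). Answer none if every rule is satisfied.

m_sum

azimuthal sum: -2 + 1 + 2 = 1  ✗
1 ≤ 4 ≤ 7 (triangle on l)
L = 4 + 3 + 4 = 11 (odd)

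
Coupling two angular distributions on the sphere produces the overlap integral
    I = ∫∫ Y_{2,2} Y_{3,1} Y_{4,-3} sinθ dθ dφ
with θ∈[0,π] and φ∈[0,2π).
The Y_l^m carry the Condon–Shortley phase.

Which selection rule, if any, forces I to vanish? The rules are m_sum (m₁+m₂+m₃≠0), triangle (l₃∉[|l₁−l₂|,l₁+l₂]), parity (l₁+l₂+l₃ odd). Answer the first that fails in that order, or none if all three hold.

parity

azimuthal sum: 2 + 1 − 3 = 0  ✓
1 ≤ 4 ≤ 5 (triangle on l)  ✓
L = 2 + 3 + 4 = 9 (odd)  ✗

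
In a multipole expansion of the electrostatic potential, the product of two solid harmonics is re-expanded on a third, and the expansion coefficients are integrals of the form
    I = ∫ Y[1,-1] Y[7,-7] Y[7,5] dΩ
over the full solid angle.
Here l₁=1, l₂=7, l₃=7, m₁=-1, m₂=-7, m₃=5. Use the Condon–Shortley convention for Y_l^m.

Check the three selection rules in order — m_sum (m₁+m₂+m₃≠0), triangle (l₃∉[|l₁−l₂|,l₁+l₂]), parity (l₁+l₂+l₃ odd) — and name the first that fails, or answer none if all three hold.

azimuthal sum: -1 − 7 + 5 = -3  ✗
6 ≤ 7 ≤ 8 (triangle on l)
L = 1 + 7 + 7 = 15 (odd)

m_sum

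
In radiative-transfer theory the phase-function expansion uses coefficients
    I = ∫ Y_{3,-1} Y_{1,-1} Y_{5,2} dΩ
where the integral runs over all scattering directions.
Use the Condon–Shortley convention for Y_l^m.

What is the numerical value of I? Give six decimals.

0.000000

l₃=5 ∉ [2,4] — triangle fails ⇒ I = 0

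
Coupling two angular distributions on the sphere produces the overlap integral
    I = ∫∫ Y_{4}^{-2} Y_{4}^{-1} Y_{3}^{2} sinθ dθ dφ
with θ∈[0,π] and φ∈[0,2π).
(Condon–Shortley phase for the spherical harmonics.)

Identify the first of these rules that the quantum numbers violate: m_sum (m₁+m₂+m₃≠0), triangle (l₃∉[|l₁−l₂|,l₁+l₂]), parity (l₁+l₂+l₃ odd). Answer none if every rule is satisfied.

Σmᵢ = -1  ✗
l₃∈[|l₁−l₂|,l₁+l₂]=[0,8], have l₃=3
Σlᵢ = 11 ⇒ odd

m_sum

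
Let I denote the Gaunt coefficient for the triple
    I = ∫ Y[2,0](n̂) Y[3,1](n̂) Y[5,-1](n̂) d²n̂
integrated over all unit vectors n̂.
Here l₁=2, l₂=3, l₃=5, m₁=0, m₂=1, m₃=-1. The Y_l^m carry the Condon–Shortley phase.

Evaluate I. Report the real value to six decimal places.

Rules hold: Σm=0, L=10 even, 1≤5≤5.
N = 5·7·11 = 385
Δ = 0!·4!·6!/11! = 1/2310
Racah Σ t=0..0: t=0:+1/144 = 1/144
⇒ 3j(2 3 5; 0 0 0)² = 10/231, sgn -1
Racah Σ t=0..0: t=0:+1/192 = 1/192
⇒ 3j(2 3 5; 0 1 -1)² = 3/77, sgn +1
4πI² = N·(3j₀)²·(3jₘ)² = 50/77
I = -1·√(0.649351/4π) = -0.22731846

-0.227318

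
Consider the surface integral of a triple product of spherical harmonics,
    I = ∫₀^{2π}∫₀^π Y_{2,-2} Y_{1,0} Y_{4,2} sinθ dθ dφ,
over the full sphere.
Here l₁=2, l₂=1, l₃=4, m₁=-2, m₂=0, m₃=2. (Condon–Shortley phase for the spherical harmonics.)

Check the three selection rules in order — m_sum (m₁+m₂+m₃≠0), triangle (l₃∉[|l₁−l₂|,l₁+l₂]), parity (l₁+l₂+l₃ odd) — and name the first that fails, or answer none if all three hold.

Σmᵢ = 0  ✓
l₃∈[|l₁−l₂|,l₁+l₂]=[1,3], have l₃=4  ✗
Σlᵢ = 7 ⇒ odd

triangle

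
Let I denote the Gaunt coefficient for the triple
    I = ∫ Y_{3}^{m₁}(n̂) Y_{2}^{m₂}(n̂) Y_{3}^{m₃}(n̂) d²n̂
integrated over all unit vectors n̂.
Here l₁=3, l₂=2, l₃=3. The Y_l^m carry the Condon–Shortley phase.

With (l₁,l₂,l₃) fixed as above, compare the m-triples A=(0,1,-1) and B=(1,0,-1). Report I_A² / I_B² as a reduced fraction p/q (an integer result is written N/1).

2/9

Shared (l₁,l₂,l₃)=(3,2,3): N and (l;000)² cancel in I_A²/I_B².
A: Δ = 2!·4!·2!/9! = 1/3780; Racah Σ t=1..2: t=1:−1/8 t=2:+1/12 = -1/24; ⇒ 3j(3 2 3; 0 1 -1)² = 1/210, sgn -1
B: Δ = 2!·4!·2!/9! = 1/3780; Racah Σ t=0..2: t=0:+1/16 t=1:−1/6 t=2:+1/96 = -3/32; ⇒ 3j(3 2 3; 1 0 -1)² = 3/140, sgn -1
I_A²/I_B² = (1/210)/(3/140) = 2/9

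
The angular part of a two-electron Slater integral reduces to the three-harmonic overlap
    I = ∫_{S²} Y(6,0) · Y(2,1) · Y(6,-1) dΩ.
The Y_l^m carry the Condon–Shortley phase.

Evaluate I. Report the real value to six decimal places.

-0.030344

m-sum 0 ✓  L=14 even ✓  4≤6≤8 ✓
Π(2lᵢ+1) = 13×5×13 = 845
triangle coeff Δ(6,2,6) = 1/90090
Σ_t [0,2]: t=0:+1/69120 t=1:−1/14400 t=2:+1/69120 = -7/172800
(3j)²=14/715 [(6 2 6; 0 0 0)], sign=-1
Σ_t [1,2]: t=1:−1/28800 t=2:+1/34560 = -1/172800
(3j)²=1/1430 [(6 2 6; 0 1 -1)], sign=+1
⇒ 4πI² = 7/605
I = (-1)√(7/605/(4π)) = -0.03034355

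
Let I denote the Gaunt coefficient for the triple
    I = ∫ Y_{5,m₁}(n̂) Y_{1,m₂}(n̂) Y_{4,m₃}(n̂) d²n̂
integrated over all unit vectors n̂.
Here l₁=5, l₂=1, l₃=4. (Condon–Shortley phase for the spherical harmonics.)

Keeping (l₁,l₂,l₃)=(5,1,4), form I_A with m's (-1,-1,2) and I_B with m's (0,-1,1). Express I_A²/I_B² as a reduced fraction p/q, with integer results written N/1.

3/5

l's match ⇒ only the (l;m) 3-j factors differ between A and B.
A: triangle coeff Δ(5,1,4) = 1/495; Σ_t [0,0]: t=0:+1/2880 = 1/2880; (3j)²=2/165 [(5 1 4; -1 -1 2)], sign=+1
B: triangle coeff Δ(5,1,4) = 1/495; Σ_t [0,0]: t=0:+1/1440 = 1/1440; (3j)²=2/99 [(5 1 4; 0 -1 1)], sign=-1
I_A²/I_B² = (2/165)/(2/99) = 3/5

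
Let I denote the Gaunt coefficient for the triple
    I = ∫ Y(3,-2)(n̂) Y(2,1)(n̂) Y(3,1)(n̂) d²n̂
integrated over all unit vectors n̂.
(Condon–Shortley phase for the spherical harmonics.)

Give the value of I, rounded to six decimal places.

Checks pass: Σm=0; 8 even; l₃=3∈[1,5].
(2·3+1)(2·2+1)(2·3+1) = 245
Δ: 2! 4! 2! / 9! → 1/3780
sum: t=0:+1/24 t=1:−1/4 t=2:+1/24 = -1/6
3j²(3 2 3; 0 0 0) = Δ·Π!·Σ² = 4/105  (sign +1)
sum: t=1:−1/48 t=2:+1/12 = 1/16
3j²(3 2 3; -2 1 1) = Δ·Π!·Σ² = 1/28  (sign +1)
combine: 4πI² = 245·4/105·1/28 = 1/3
take √, sign +1: I = 0.16286750

0.162868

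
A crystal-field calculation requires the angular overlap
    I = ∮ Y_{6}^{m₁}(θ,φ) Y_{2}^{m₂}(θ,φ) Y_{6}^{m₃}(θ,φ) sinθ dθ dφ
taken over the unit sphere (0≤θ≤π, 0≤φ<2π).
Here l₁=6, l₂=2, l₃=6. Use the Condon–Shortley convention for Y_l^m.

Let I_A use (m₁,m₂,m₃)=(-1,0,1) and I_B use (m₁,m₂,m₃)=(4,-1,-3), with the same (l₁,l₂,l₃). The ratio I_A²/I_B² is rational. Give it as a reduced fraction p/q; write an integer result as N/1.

l's match ⇒ only the (l;m) 3-j factors differ between A and B.
A: triangle coeff Δ(6,2,6) = 1/90090; Σ_t [0,2]: t=0:+1/120960 t=1:−1/17280 t=2:+1/57600 = -13/403200; (3j)²=13/770 [(6 2 6; -1 0 1)], sign=+1
B: triangle coeff Δ(6,2,6) = 1/90090; Σ_t [0,1]: t=0:+1/161280 t=1:−1/725760 = 1/207360; (3j)²=7/286 [(6 2 6; 4 -1 -3)], sign=-1
I_A²/I_B² = (13/770)/(7/286) = 169/245

169/245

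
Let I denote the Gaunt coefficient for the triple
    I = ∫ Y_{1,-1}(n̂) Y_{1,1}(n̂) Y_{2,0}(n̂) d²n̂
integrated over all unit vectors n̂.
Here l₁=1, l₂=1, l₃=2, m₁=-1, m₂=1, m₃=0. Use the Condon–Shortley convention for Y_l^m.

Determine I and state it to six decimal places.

Rules hold: Σm=0, L=4 even, 0≤2≤2.
N = 3·3·5 = 45
Δ = 0!·2!·2!/5! = 1/30
Racah Σ t=0..0: t=0:+1/1 = 1/1
⇒ 3j(1 1 2; 0 0 0)² = 2/15, sgn +1
Racah Σ t=0..0: t=0:+1/4 = 1/4
⇒ 3j(1 1 2; -1 1 0)² = 1/30, sgn +1
4πI² = N·(3j₀)²·(3jₘ)² = 1/5
I = +1·√(0.2/4π) = 0.12615663

0.126157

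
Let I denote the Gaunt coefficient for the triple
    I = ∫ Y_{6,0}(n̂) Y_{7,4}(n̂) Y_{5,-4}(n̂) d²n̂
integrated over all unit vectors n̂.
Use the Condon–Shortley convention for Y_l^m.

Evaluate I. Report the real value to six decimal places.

Rules hold: Σm=0, L=18 even, 1≤5≤13.
N = 13·15·11 = 2145
Δ = 8!·4!·6!/19! = 1/174594420
Racah Σ t=2..6: t=2:+1/4147200 t=3:−1/207360 t=4:+1/82944 t=5:−1/207360 t=6:+1/4147200 = 1/345600
⇒ 3j(6 7 5; 0 0 0)² = 420/46189, sgn -1
Racah Σ t=5..6: t=5:−1/3110400 t=6:+1/4147200 = -1/12441600
⇒ 3j(6 7 5; 0 4 -4)² = 7/4199, sgn +1
4πI² = N·(3j₀)²·(3jₘ)² = 44100/1356277
I = -1·√(0.0325155/4π) = -0.05086747

-0.050867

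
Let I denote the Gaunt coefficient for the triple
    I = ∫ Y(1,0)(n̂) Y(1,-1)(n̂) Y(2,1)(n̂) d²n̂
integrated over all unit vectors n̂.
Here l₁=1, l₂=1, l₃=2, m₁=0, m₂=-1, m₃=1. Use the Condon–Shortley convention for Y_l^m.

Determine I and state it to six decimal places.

-0.218510

Checks pass: Σm=0; 4 even; l₃=2∈[0,2].
(2·1+1)(2·1+1)(2·2+1) = 45
Δ: 0! 2! 2! / 5! → 1/30
sum: t=0:+1/1 = 1/1
3j²(1 1 2; 0 0 0) = Δ·Π!·Σ² = 2/15  (sign +1)
sum: t=0:+1/2 = 1/2
3j²(1 1 2; 0 -1 1) = Δ·Π!·Σ² = 1/10  (sign -1)
combine: 4πI² = 45·2/15·1/10 = 3/5
take √, sign -1: I = -0.21850969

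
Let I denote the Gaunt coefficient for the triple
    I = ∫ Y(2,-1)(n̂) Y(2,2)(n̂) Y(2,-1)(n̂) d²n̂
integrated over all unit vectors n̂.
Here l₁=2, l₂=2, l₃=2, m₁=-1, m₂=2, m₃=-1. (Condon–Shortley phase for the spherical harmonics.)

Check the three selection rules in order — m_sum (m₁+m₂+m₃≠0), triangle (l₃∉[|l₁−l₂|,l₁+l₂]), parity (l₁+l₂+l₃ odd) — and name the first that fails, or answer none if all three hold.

none

azimuthal sum: -1 + 2 − 1 = 0  ✓
0 ≤ 2 ≤ 4 (triangle on l)  ✓
L = 2 + 2 + 2 = 6 (even)  ✓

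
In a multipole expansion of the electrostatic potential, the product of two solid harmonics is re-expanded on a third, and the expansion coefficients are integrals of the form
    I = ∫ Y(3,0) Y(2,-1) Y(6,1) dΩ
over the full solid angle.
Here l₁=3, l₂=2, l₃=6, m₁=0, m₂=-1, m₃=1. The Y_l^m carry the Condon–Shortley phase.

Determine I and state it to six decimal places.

0.000000

|3−2|≤6≤3+2 violated ⇒ I = 0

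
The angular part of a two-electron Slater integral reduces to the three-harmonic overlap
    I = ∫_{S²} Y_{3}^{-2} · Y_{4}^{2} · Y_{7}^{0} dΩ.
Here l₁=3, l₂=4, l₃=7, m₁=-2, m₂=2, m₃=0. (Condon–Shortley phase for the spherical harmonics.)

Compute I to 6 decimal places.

0.081694

Checks pass: Σm=0; 14 even; l₃=7∈[1,7].
(2·3+1)(2·4+1)(2·7+1) = 945
Δ: 0! 6! 8! / 15! → 1/45045
sum: t=0:+1/20736 = 1/20736
3j²(3 4 7; 0 0 0) = Δ·Π!·Σ² = 35/1287  (sign -1)
sum: t=0:+1/172800 = 1/172800
3j²(3 4 7; -2 2 0) = Δ·Π!·Σ² = 7/2145  (sign -1)
combine: 4πI² = 945·35/1287·7/2145 = 1715/20449
take √, sign +1: I = 0.08169418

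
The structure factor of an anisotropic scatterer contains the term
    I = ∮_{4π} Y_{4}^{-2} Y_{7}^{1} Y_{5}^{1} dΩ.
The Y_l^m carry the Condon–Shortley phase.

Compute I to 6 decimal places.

0.093380

Checks pass: Σm=0; 16 even; l₃=5∈[3,11].
(2·4+1)(2·7+1)(2·5+1) = 1485
Δ: 6! 2! 8! / 17! → 1/6126120
sum: t=2:+1/69120 t=3:−1/20736 t=4:+1/69120 = -1/51840
3j²(4 7 5; 0 0 0) = Δ·Π!·Σ² = 280/21879  (sign +1)
sum: t=4:+1/55296 t=5:−1/86400 t=6:+1/2073600 = 29/4147200
3j²(4 7 5; -2 1 1) = Δ·Π!·Σ² = 841/145860  (sign +1)
combine: 4πI² = 1485·280/21879·841/145860 = 58870/537251
take √, sign +1: I = 0.09337991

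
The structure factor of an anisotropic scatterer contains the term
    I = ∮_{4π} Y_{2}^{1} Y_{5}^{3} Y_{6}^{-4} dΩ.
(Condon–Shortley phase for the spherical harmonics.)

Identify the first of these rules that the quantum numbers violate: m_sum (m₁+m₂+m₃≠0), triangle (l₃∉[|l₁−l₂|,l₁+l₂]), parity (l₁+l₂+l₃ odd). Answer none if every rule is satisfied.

parity

m₁+m₂+m₃ = 1 + 3 − 4 = 0  ✓
triangle: |2−5|=3 ≤ l₃=6 ≤ 2+5=7  ✓
parity: l₁+l₂+l₃ = 13 is odd  ✗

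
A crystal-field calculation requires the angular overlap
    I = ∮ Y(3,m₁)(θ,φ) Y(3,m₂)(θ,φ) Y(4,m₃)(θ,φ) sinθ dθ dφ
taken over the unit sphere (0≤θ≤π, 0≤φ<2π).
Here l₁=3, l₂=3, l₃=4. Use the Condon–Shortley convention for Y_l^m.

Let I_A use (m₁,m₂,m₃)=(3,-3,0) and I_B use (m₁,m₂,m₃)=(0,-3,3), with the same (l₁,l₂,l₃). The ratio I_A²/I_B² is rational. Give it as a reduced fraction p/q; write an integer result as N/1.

1/7

Same 3,3,4: normalisation and zero-m 3j drop out of the ratio.
A: Δ: 2! 4! 4! / 11! → 1/34650; sum: t=0:+1/1152 = 1/1152; 3j²(3 3 4; 3 -3 0) = Δ·Π!·Σ² = 1/154  (sign +1)
B: Δ: 2! 4! 4! / 11! → 1/34650; sum: t=0:+1/288 = 1/288; 3j²(3 3 4; 0 -3 3) = Δ·Π!·Σ² = 1/22  (sign -1)
I_A²/I_B² = (1/154)/(1/22) = 1/7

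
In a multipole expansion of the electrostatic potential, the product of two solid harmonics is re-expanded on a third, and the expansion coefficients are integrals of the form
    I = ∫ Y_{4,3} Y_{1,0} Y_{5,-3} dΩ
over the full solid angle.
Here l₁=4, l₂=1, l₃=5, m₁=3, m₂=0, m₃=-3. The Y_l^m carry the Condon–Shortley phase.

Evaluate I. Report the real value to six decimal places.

-0.196426

Rules hold: Σm=0, L=10 even, 3≤5≤5.
N = 9·3·11 = 297
Δ = 0!·8!·2!/11! = 1/495
Racah Σ t=0..0: t=0:+1/576 = 1/576
⇒ 3j(4 1 5; 0 0 0)² = 5/99, sgn -1
Racah Σ t=0..0: t=0:+1/5040 = 1/5040
⇒ 3j(4 1 5; 3 0 -3)² = 16/495, sgn +1
4πI² = N·(3j₀)²·(3jₘ)² = 16/33
I = -1·√(0.484848/4π) = -0.19642560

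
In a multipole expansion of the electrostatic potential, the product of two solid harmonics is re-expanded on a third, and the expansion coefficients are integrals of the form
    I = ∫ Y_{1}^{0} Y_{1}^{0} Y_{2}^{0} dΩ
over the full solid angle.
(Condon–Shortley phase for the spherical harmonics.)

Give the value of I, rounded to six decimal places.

0.252313

m-sum 0 ✓  L=4 even ✓  0≤2≤2 ✓
Π(2lᵢ+1) = 3×3×5 = 45
triangle coeff Δ(1,1,2) = 1/30
Σ_t [0,0]: t=0:+1/1 = 1/1
(3j)²=2/15 [(1 1 2; 0 0 0)], sign=+1
(m-triple is (0,0,0) — same symbol as above.)
⇒ 4πI² = 4/5
I = (+1)√(4/5/(4π)) = 0.25231325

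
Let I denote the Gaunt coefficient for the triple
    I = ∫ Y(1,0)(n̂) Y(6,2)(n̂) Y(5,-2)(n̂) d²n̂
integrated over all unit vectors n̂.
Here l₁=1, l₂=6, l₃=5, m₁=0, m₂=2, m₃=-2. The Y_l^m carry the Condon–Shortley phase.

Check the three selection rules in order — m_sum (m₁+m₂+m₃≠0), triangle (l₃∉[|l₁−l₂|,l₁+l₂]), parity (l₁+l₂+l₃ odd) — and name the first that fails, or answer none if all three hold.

none

Σmᵢ = 0  ✓
l₃∈[|l₁−l₂|,l₁+l₂]=[5,7], have l₃=5  ✓
Σlᵢ = 12 ⇒ even  ✓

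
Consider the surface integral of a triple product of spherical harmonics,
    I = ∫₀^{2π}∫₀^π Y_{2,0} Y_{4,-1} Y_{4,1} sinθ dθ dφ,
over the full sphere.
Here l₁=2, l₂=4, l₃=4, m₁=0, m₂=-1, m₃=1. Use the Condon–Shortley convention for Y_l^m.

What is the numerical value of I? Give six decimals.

-0.139264

Checks pass: Σm=0; 10 even; l₃=4∈[2,6].
(2·2+1)(2·4+1)(2·4+1) = 405
Δ: 2! 2! 6! / 11! → 1/13860
sum: t=0:+1/192 t=1:−1/36 t=2:+1/192 = -5/288
3j²(2 4 4; 0 0 0) = Δ·Π!·Σ² = 20/693  (sign -1)
sum: t=0:+1/144 t=1:−1/48 t=2:+1/480 = -17/1440
3j²(2 4 4; 0 -1 1) = Δ·Π!·Σ² = 289/13860  (sign +1)
combine: 4πI² = 405·20/693·289/13860 = 1445/5929
take √, sign -1: I = -0.13926381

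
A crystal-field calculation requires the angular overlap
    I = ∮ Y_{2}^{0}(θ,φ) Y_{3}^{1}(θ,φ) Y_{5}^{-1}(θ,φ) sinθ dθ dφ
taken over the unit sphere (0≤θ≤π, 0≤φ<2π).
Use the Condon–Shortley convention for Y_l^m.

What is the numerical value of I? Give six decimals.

-0.227318

m-sum 0 ✓  L=10 even ✓  1≤5≤5 ✓
Π(2lᵢ+1) = 5×7×11 = 385
triangle coeff Δ(2,3,5) = 1/2310
Σ_t [0,0]: t=0:+1/144 = 1/144
(3j)²=10/231 [(2 3 5; 0 0 0)], sign=-1
Σ_t [0,0]: t=0:+1/192 = 1/192
(3j)²=3/77 [(2 3 5; 0 1 -1)], sign=+1
⇒ 4πI² = 50/77
I = (-1)√(50/77/(4π)) = -0.22731846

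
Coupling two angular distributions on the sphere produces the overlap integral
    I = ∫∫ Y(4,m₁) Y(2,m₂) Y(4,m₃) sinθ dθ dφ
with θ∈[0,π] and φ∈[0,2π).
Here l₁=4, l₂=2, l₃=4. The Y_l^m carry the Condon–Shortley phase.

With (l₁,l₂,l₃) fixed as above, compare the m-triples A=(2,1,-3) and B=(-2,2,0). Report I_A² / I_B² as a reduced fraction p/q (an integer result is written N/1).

35/36

Same 4,2,4: normalisation and zero-m 3j drop out of the ratio.
A: Δ: 2! 6! 2! / 11! → 1/13860; sum: t=1:−1/240 t=2:+1/1440 = -1/288; 3j²(4 2 4; 2 1 -3) = Δ·Π!·Σ² = 5/132  (sign +1)
B: Δ: 2! 6! 2! / 11! → 1/13860; sum: t=2:+1/192 = 1/192; 3j²(4 2 4; -2 2 0) = Δ·Π!·Σ² = 3/77  (sign +1)
I_A²/I_B² = (5/132)/(3/77) = 35/36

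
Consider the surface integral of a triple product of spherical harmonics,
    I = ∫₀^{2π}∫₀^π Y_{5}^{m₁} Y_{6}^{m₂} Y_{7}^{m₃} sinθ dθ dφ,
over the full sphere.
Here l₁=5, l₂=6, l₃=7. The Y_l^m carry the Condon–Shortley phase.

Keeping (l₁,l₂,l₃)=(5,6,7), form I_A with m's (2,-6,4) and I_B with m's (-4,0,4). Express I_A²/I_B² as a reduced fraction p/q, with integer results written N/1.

275/28

Same 5,6,7: normalisation and zero-m 3j drop out of the ratio.
A: Δ: 4! 6! 8! / 19! → 1/174594420; sum: t=0:+1/34836480 = 1/34836480; 3j²(5 6 7; 2 -6 4) = Δ·Π!·Σ² = 275/16796  (sign -1)
B: Δ: 4! 6! 8! / 19! → 1/174594420; sum: t=3:−1/3110400 t=4:+1/4147200 = -1/12441600; 3j²(5 6 7; -4 0 4) = Δ·Π!·Σ² = 7/4199  (sign +1)
I_A²/I_B² = (275/16796)/(7/4199) = 275/28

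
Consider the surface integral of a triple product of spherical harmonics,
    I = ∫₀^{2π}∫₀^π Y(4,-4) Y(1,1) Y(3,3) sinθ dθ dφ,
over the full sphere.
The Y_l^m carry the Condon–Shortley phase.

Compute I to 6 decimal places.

0.325735

Rules hold: Σm=0, L=8 even, 3≤3≤5.
N = 9·3·7 = 189
Δ = 2!·6!·0!/9! = 1/252
Racah Σ t=1..1: t=1:−1/36 = -1/36
⇒ 3j(4 1 3; 0 0 0)² = 4/63, sgn +1
Racah Σ t=2..2: t=2:+1/1440 = 1/1440
⇒ 3j(4 1 3; -4 1 3)² = 1/9, sgn +1
4πI² = N·(3j₀)²·(3jₘ)² = 4/3
I = +1·√(1.33333/4π) = 0.32573501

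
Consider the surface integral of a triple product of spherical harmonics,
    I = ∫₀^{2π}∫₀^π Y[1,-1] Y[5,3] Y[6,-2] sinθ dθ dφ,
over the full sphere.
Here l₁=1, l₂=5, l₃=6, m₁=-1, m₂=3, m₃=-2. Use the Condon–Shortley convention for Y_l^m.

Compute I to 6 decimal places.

m-sum 0 ✓  L=12 even ✓  4≤6≤6 ✓
Π(2lᵢ+1) = 3×11×13 = 429
triangle coeff Δ(1,5,6) = 1/858
Σ_t [0,0]: t=0:+1/14400 = 1/14400
(3j)²=6/143 [(1 5 6; 0 0 0)], sign=+1
Σ_t [0,0]: t=0:+1/161280 = 1/161280
(3j)²=1/143 [(1 5 6; -1 3 -2)], sign=+1
⇒ 4πI² = 18/143
I = (+1)√(18/143/(4π)) = 0.10008369

0.100084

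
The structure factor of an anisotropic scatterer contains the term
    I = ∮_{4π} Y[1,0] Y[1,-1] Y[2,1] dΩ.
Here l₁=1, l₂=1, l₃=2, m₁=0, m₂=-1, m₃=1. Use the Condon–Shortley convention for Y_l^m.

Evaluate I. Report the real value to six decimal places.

m-sum 0 ✓  L=4 even ✓  0≤2≤2 ✓
Π(2lᵢ+1) = 3×3×5 = 45
triangle coeff Δ(1,1,2) = 1/30
Σ_t [0,0]: t=0:+1/1 = 1/1
(3j)²=2/15 [(1 1 2; 0 0 0)], sign=+1
Σ_t [0,0]: t=0:+1/2 = 1/2
(3j)²=1/10 [(1 1 2; 0 -1 1)], sign=-1
⇒ 4πI² = 3/5
I = (-1)√(3/5/(4π)) = -0.21850969

-0.218510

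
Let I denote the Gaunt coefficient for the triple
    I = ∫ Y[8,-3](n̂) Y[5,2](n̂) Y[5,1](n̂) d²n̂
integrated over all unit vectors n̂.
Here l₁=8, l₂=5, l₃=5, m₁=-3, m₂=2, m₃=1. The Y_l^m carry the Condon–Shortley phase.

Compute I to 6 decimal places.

-0.105670

m-sum 0 ✓  L=18 even ✓  3≤5≤13 ✓
Π(2lᵢ+1) = 17×11×11 = 2057
triangle coeff Δ(8,5,5) = 1/37413090
Σ_t [3,5]: t=3:−1/1036800 t=4:+1/331776 t=5:−1/1036800 = 1/921600
(3j)²=490/46189 [(8 5 5; 0 0 0)], sign=-1
Σ_t [5,7]: t=5:−1/2073600 t=6:+1/1036800 t=7:−1/5806080 = 1/3225600
(3j)²=27/4199 [(8 5 5; -3 2 1)], sign=+1
⇒ 4πI² = 145530/1037153
I = (-1)√(145530/1037153/(4π)) = -0.10566956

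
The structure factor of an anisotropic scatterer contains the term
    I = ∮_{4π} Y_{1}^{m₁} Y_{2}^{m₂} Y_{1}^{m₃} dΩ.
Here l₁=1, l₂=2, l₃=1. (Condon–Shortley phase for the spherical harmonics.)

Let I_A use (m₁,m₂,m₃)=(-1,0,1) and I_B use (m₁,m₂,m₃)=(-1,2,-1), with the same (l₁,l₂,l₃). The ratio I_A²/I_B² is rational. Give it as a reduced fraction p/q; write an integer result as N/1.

1/6

Shared (l₁,l₂,l₃)=(1,2,1): N and (l;000)² cancel in I_A²/I_B².
A: Δ = 2!·0!·2!/5! = 1/30; Racah Σ t=2..2: t=2:+1/4 = 1/4; ⇒ 3j(1 2 1; -1 0 1)² = 1/30, sgn +1
B: Δ = 2!·0!·2!/5! = 1/30; Racah Σ t=2..2: t=2:+1/4 = 1/4; ⇒ 3j(1 2 1; -1 2 -1)² = 1/5, sgn +1
I_A²/I_B² = (1/30)/(1/5) = 1/6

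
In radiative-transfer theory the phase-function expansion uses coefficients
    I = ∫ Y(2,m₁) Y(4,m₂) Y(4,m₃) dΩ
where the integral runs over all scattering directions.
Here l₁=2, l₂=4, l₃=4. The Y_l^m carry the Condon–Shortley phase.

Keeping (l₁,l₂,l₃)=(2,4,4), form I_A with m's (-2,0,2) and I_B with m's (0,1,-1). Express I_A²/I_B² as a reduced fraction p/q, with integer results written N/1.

540/289

l's match ⇒ only the (l;m) 3-j factors differ between A and B.
A: triangle coeff Δ(2,4,4) = 1/13860; Σ_t [2,2]: t=2:+1/192 = 1/192; (3j)²=3/77 [(2 4 4; -2 0 2)], sign=+1
B: triangle coeff Δ(2,4,4) = 1/13860; Σ_t [0,2]: t=0:+1/480 t=1:−1/48 t=2:+1/144 = -17/1440; (3j)²=289/13860 [(2 4 4; 0 1 -1)], sign=+1
I_A²/I_B² = (3/77)/(289/13860) = 540/289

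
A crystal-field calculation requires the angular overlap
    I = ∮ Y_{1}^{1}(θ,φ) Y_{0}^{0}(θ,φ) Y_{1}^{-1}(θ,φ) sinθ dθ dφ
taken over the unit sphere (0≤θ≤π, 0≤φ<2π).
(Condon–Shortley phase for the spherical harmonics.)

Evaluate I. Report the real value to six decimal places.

Checks pass: Σm=0; 2 even; l₃=1∈[1,1].
(2·1+1)(2·0+1)(2·1+1) = 9
Δ: 0! 2! 0! / 3! → 1/3
sum: t=0:+1/1 = 1/1
3j²(1 0 1; 0 0 0) = Δ·Π!·Σ² = 1/3  (sign -1)
sum: t=0:+1/2 = 1/2
3j²(1 0 1; 1 0 -1) = Δ·Π!·Σ² = 1/3  (sign +1)
combine: 4πI² = 9·1/3·1/3 = 1/1
take √, sign -1: I = -0.28209479

-0.282095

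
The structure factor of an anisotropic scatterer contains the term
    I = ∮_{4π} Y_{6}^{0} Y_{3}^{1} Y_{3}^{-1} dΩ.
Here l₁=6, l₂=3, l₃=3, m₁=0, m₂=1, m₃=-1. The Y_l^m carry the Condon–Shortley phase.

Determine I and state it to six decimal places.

0.177816

Checks pass: Σm=0; 12 even; l₃=3∈[3,9].
(2·6+1)(2·3+1)(2·3+1) = 637
Δ: 6! 6! 0! / 13! → 1/12012
sum: t=3:−1/1296 = -1/1296
3j²(6 3 3; 0 0 0) = Δ·Π!·Σ² = 100/3003  (sign +1)
sum: t=4:+1/2304 = 1/2304
3j²(6 3 3; 0 1 -1) = Δ·Π!·Σ² = 75/4004  (sign +1)
combine: 4πI² = 637·100/3003·75/4004 = 625/1573
take √, sign +1: I = 0.17781595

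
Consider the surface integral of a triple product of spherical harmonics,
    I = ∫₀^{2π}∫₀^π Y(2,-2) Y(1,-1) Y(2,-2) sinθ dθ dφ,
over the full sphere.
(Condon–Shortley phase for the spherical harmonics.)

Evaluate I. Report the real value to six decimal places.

0.000000

Σmᵢ = -5 ≠ 0, so the φ-integral vanishes; I = 0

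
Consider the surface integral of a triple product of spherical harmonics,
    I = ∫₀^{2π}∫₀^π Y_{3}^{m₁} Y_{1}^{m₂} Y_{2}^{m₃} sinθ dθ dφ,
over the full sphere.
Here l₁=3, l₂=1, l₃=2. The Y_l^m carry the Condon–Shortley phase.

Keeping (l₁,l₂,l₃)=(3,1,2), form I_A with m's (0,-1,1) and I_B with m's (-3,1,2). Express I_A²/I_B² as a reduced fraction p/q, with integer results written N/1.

1/5

l's match ⇒ only the (l;m) 3-j factors differ between A and B.
A: triangle coeff Δ(3,1,2) = 1/105; Σ_t [0,0]: t=0:+1/12 = 1/12; (3j)²=1/35 [(3 1 2; 0 -1 1)], sign=-1
B: triangle coeff Δ(3,1,2) = 1/105; Σ_t [2,2]: t=2:+1/48 = 1/48; (3j)²=1/7 [(3 1 2; -3 1 2)], sign=+1
I_A²/I_B² = (1/35)/(1/7) = 1/5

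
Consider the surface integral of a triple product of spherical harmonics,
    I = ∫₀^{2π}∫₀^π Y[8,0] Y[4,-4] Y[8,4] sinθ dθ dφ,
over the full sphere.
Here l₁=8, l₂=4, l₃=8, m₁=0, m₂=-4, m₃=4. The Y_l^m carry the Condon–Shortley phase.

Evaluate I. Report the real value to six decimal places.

0.152459

Rules hold: Σm=0, L=20 even, 4≤8≤12.
N = 17·9·17 = 2601
Δ = 4!·12!·4!/21! = 1/185175900
Racah Σ t=0..4: t=0:+1/557383680 t=1:−1/21772800 t=2:+1/8294400 t=3:−1/21772800 t=4:+1/557383680 = 1/30965760
⇒ 3j(8 4 8; 0 0 0)² = 36/4199, sgn +1
Racah Σ t=0..0: t=0:+1/557383680 = 1/557383680
⇒ 3j(8 4 8; 0 -4 4)² = 55/4199, sgn +1
4πI² = N·(3j₀)²·(3jₘ)² = 17820/61009
I = +1·√(0.292088/4π) = 0.15245861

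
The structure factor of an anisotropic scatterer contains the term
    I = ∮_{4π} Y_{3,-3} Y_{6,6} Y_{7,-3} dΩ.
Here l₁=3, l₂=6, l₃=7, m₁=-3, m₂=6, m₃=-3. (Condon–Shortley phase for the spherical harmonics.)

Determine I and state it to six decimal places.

m-sum 0 ✓  L=16 even ✓  3≤7≤9 ✓
Π(2lᵢ+1) = 7×13×15 = 1365
triangle coeff Δ(3,6,7) = 1/2042040
Σ_t [0,2]: t=0:+1/207360 t=1:−1/57600 t=2:+1/207360 = -1/129600
(3j)²=168/12155 [(3 6 7; 0 0 0)], sign=+1
Σ_t [2,2]: t=2:+1/174182400 = 1/174182400
(3j)²=3/6188 [(3 6 7; -3 6 -3)], sign=+1
⇒ 4πI² = 378/41327
I = (+1)√(378/41327/(4π)) = 0.02697889

0.026979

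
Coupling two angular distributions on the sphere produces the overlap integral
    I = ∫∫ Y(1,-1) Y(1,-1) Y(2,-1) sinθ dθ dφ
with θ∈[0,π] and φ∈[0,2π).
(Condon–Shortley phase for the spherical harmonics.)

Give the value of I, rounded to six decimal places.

0.000000

m-sum = -1 − 1 − 1 = -3 ≠ 0 ⇒ I = 0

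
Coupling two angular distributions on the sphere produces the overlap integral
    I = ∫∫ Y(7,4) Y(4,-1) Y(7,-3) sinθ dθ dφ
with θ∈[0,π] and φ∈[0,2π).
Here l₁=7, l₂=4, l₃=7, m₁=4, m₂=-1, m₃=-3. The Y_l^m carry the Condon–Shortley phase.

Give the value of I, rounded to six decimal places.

m-sum 0 ✓  L=18 even ✓  3≤7≤11 ✓
Π(2lᵢ+1) = 15×9×15 = 2025
triangle coeff Δ(7,4,7) = 1/58198140
Σ_t [0,4]: t=0:+1/17418240 t=1:−1/622080 t=2:+1/230400 t=3:−1/622080 t=4:+1/17418240 = 1/806400
(3j)²=2268/230945 [(7 4 7; 0 0 0)], sign=-1
Σ_t [0,3]: t=0:+1/4354560 t=1:−1/1935360 t=2:+1/8709120 t=3:−1/522547200 = -13/74649600
(3j)²=91/11628 [(7 4 7; 4 -1 -3)], sign=-1
⇒ 4πI² = 178605/1147619
I = (+1)√(178605/1147619/(4π)) = 0.11128663

0.111287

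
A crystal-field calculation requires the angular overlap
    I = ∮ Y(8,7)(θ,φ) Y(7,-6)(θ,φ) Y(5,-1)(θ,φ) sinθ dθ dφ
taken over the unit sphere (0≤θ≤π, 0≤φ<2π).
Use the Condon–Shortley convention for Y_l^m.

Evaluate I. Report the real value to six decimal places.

Rules hold: Σm=0, L=20 even, 1≤5≤15.
N = 17·15·11 = 2805
Δ = 10!·6!·4!/21! = 1/814773960
Racah Σ t=3..7: t=3:−1/87091200 t=4:+1/4976640 t=5:−1/2073600 t=6:+1/4976640 t=7:−1/87091200 = -1/9676800
⇒ 3j(8 7 5; 0 0 0)² = 360/46189, sgn +1
Racah Σ t=0..1: t=0:+1/2612736000 t=1:−1/6270566400 = 1/4478976000
⇒ 3j(8 7 5; 7 -6 -1)² = 1001/116280, sgn +1
4πI² = N·(3j₀)²·(3jₘ)² = 1155/6137
I = +1·√(0.188203/4π) = 0.12237931

0.122379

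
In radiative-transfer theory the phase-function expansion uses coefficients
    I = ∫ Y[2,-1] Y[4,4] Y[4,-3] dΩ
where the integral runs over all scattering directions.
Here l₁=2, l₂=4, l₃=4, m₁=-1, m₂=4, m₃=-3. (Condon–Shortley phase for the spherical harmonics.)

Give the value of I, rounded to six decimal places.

Rules hold: Σm=0, L=10 even, 2≤4≤6.
N = 5·9·9 = 405
Δ = 2!·2!·6!/11! = 1/13860
Racah Σ t=0..2: t=0:+1/192 t=1:−1/36 t=2:+1/192 = -5/288
⇒ 3j(2 4 4; 0 0 0)² = 20/693, sgn -1
Racah Σ t=2..2: t=2:+1/1440 = 1/1440
⇒ 3j(2 4 4; -1 4 -3)² = 7/165, sgn -1
4πI² = N·(3j₀)²·(3jₘ)² = 60/121
I = +1·√(0.495868/4π) = 0.19864517

0.198645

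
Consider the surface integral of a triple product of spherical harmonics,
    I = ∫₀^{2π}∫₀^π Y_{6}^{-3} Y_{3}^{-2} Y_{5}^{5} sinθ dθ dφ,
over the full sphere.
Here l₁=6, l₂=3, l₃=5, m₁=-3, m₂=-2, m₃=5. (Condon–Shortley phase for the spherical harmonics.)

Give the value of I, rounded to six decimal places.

0.088266

Rules hold: Σm=0, L=14 even, 3≤5≤9.
N = 13·7·11 = 1001
Δ = 4!·8!·2!/15! = 1/675675
Racah Σ t=1..3: t=1:−1/8640 t=2:+1/2304 t=3:−1/8640 = 7/34560
⇒ 3j(6 3 5; 0 0 0)² = 7/429, sgn -1
Racah Σ t=1..1: t=1:−1/483840 = -1/483840
⇒ 3j(6 3 5; -3 -2 5)² = 6/1001, sgn -1
4πI² = N·(3j₀)²·(3jₘ)² = 14/143
I = +1·√(0.0979021/4π) = 0.08826552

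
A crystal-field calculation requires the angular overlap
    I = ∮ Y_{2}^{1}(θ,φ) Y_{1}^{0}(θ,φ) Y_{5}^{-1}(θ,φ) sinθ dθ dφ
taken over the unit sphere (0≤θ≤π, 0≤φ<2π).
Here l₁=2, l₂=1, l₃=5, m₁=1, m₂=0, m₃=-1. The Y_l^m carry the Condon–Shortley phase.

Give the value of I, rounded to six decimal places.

triangle: need 1≤l₃≤3, have 5; I=0

0.000000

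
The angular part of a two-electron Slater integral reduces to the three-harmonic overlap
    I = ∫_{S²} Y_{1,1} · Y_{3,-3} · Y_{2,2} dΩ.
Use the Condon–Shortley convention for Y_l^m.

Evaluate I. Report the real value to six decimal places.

Checks pass: Σm=0; 6 even; l₃=2∈[2,4].
(2·1+1)(2·3+1)(2·2+1) = 105
Δ: 2! 0! 4! / 7! → 1/105
sum: t=1:−1/4 = -1/4
3j²(1 3 2; 0 0 0) = Δ·Π!·Σ² = 3/35  (sign -1)
sum: t=0:+1/48 = 1/48
3j²(1 3 2; 1 -3 2) = Δ·Π!·Σ² = 1/7  (sign +1)
combine: 4πI² = 105·3/35·1/7 = 9/7
take √, sign -1: I = -0.31986543

-0.319865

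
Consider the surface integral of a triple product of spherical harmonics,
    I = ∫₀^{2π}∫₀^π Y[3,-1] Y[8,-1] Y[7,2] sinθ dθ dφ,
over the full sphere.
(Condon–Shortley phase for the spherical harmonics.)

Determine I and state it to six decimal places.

0.048853

m-sum 0 ✓  L=18 even ✓  5≤7≤11 ✓
Π(2lᵢ+1) = 7×17×15 = 1785
triangle coeff Δ(3,8,7) = 1/5290740
Σ_t [1,3]: t=1:−1/7257600 t=2:+1/2073600 t=3:−1/7257600 = 1/4838400
(3j)²=252/20995 [(3 8 7; 0 0 0)], sign=-1
Σ_t [2,4]: t=2:+1/4838400 t=3:−1/5806080 t=4:+1/104509440 = 23/522547200
(3j)²=529/377910 [(3 8 7; -1 -1 2)], sign=-1
⇒ 4πI² = 155526/5185765
I = (+1)√(155526/5185765/(4π)) = 0.04885288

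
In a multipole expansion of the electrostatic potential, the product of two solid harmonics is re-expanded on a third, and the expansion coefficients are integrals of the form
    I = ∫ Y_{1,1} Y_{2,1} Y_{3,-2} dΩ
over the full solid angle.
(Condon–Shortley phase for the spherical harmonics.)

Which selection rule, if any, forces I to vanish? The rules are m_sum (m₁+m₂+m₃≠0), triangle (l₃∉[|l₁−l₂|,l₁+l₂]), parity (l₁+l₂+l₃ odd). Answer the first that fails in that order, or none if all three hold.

none

Σmᵢ = 0  ✓
l₃∈[|l₁−l₂|,l₁+l₂]=[1,3], have l₃=3  ✓
Σlᵢ = 6 ⇒ even  ✓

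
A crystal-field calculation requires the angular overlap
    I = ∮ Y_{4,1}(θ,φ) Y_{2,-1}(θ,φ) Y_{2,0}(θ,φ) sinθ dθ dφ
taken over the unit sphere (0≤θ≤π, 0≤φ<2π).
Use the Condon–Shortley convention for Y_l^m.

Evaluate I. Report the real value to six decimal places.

-0.220728

m-sum 0 ✓  L=8 even ✓  2≤2≤6 ✓
Π(2lᵢ+1) = 9×5×5 = 225
triangle coeff Δ(4,2,2) = 1/630
Σ_t [2,2]: t=2:+1/16 = 1/16
(3j)²=2/35 [(4 2 2; 0 0 0)], sign=+1
Σ_t [1,1]: t=1:−1/24 = -1/24
(3j)²=1/21 [(4 2 2; 1 -1 0)], sign=-1
⇒ 4πI² = 30/49
I = (-1)√(30/49/(4π)) = -0.22072812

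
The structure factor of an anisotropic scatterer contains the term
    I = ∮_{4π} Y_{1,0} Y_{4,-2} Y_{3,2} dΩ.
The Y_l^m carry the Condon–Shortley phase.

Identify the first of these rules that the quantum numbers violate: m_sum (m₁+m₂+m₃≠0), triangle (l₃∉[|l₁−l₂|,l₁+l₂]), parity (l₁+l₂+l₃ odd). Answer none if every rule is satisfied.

Σmᵢ = 0  ✓
l₃∈[|l₁−l₂|,l₁+l₂]=[3,5], have l₃=3  ✓
Σlᵢ = 8 ⇒ even  ✓

none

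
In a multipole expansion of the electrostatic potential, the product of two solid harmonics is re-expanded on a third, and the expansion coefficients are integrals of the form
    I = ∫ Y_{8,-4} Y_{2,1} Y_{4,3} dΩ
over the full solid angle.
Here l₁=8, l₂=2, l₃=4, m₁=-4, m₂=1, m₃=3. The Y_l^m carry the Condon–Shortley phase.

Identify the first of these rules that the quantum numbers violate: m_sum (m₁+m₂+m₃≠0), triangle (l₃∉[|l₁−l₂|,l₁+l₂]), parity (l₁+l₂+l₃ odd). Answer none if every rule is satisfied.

Σmᵢ = 0  ✓
l₃∈[|l₁−l₂|,l₁+l₂]=[6,10], have l₃=4  ✗
Σlᵢ = 14 ⇒ even

triangle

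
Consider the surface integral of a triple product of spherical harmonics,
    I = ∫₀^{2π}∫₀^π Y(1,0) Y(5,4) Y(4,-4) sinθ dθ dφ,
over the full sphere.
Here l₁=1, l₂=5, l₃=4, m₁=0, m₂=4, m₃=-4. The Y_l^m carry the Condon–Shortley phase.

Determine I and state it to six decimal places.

Checks pass: Σm=0; 10 even; l₃=4∈[4,6].
(2·1+1)(2·5+1)(2·4+1) = 297
Δ: 2! 0! 8! / 11! → 1/495
sum: t=1:−1/576 = -1/576
3j²(1 5 4; 0 0 0) = Δ·Π!·Σ² = 5/99  (sign -1)
sum: t=1:−1/40320 = -1/40320
3j²(1 5 4; 0 4 -4) = Δ·Π!·Σ² = 1/55  (sign -1)
combine: 4πI² = 297·5/99·1/55 = 3/11
take √, sign +1: I = 0.14731920

0.147319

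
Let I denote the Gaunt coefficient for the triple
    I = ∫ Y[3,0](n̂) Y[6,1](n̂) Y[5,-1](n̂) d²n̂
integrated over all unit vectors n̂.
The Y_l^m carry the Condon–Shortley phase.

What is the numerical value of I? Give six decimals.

m-sum 0 ✓  L=14 even ✓  3≤5≤9 ✓
Π(2lᵢ+1) = 7×13×11 = 1001
triangle coeff Δ(3,6,5) = 1/675675
Σ_t [1,3]: t=1:−1/8640 t=2:+1/2304 t=3:−1/8640 = 7/34560
(3j)²=7/429 [(3 6 5; 0 0 0)], sign=-1
Σ_t [1,3]: t=1:−1/17280 t=2:+1/2880 t=3:−1/6912 = 1/6912
(3j)²=5/429 [(3 6 5; 0 1 -1)], sign=+1
⇒ 4πI² = 245/1287
I = (-1)√(245/1287/(4π)) = -0.12308038

-0.123080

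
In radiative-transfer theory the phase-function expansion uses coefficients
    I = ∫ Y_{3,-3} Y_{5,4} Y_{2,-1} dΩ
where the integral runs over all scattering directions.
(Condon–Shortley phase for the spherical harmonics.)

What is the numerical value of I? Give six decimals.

0.219610

m-sum 0 ✓  L=10 even ✓  2≤2≤8 ✓
Π(2lᵢ+1) = 7×11×5 = 385
triangle coeff Δ(3,5,2) = 1/2310
Σ_t [3,3]: t=3:−1/144 = -1/144
(3j)²=10/231 [(3 5 2; 0 0 0)], sign=-1
Σ_t [6,6]: t=6:+1/4320 = 1/4320
(3j)²=2/55 [(3 5 2; -3 4 -1)], sign=-1
⇒ 4πI² = 20/33
I = (+1)√(20/33/(4π)) = 0.21961050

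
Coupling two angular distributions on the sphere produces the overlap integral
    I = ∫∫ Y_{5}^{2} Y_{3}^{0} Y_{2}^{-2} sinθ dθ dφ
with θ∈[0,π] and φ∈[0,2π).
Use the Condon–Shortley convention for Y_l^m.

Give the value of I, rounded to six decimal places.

0.141758

Rules hold: Σm=0, L=10 even, 2≤2≤8.
N = 11·7·5 = 385
Δ = 6!·4!·0!/11! = 1/2310
Racah Σ t=3..3: t=3:−1/144 = -1/144
⇒ 3j(5 3 2; 0 0 0)² = 10/231, sgn -1
Racah Σ t=3..3: t=3:−1/864 = -1/864
⇒ 3j(5 3 2; 2 0 -2)² = 1/66, sgn -1
4πI² = N·(3j₀)²·(3jₘ)² = 25/99
I = +1·√(0.252525/4π) = 0.14175797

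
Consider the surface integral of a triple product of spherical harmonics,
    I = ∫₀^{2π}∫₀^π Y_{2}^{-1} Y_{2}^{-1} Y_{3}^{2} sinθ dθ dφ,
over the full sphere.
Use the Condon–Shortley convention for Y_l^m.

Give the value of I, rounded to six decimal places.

l₁+l₂+l₃=7 is odd: 3j(l;000)=0 ⇒ I=0

0.000000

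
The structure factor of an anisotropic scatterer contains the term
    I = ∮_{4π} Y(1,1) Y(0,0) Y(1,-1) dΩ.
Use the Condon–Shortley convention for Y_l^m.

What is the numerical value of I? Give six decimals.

-0.282095

Checks pass: Σm=0; 2 even; l₃=1∈[1,1].
(2·1+1)(2·0+1)(2·1+1) = 9
Δ: 0! 2! 0! / 3! → 1/3
sum: t=0:+1/1 = 1/1
3j²(1 0 1; 0 0 0) = Δ·Π!·Σ² = 1/3  (sign -1)
sum: t=0:+1/2 = 1/2
3j²(1 0 1; 1 0 -1) = Δ·Π!·Σ² = 1/3  (sign +1)
combine: 4πI² = 9·1/3·1/3 = 1/1
take √, sign -1: I = -0.28209479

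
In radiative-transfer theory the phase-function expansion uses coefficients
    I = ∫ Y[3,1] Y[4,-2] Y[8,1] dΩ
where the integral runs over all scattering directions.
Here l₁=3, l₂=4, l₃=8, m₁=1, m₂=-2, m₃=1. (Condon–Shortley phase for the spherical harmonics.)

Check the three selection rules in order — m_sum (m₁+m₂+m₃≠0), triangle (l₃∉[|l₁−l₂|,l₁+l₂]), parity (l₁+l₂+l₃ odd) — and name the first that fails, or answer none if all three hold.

triangle

Σmᵢ = 0  ✓
l₃∈[|l₁−l₂|,l₁+l₂]=[1,7], have l₃=8  ✗
Σlᵢ = 15 ⇒ odd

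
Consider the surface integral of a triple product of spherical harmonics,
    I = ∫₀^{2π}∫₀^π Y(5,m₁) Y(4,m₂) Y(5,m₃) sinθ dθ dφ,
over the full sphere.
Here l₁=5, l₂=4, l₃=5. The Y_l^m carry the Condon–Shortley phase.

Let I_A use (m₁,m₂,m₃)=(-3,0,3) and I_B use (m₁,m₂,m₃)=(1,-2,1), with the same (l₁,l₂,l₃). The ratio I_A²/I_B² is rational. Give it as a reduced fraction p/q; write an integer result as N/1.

Shared (l₁,l₂,l₃)=(5,4,5): N and (l;000)² cancel in I_A²/I_B².
A: Δ = 4!·6!·4!/15! = 1/3153150; Racah Σ t=2..4: t=2:+1/11520 t=3:−1/4320 t=4:+1/27648 = -1/9216; ⇒ 3j(5 4 5; -3 0 3)² = 2/143, sgn -1
B: Δ = 4!·6!·4!/15! = 1/3153150; Racah Σ t=0..2: t=0:+1/4608 t=1:−1/1296 t=2:+1/4608 = -7/20736; ⇒ 3j(5 4 5; 1 -2 1)² = 20/1287, sgn -1
I_A²/I_B² = (2/143)/(20/1287) = 9/10

9/10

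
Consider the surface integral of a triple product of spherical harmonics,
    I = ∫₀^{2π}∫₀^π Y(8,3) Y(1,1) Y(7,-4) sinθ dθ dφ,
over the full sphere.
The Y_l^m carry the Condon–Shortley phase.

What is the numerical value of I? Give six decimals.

-0.096758

m-sum 0 ✓  L=16 even ✓  7≤7≤9 ✓
Π(2lᵢ+1) = 17×3×15 = 765
triangle coeff Δ(8,1,7) = 1/2040
Σ_t [1,1]: t=1:−1/25401600 = -1/25401600
(3j)²=8/255 [(8 1 7; 0 0 0)], sign=+1
Σ_t [2,2]: t=2:+1/479001600 = 1/479001600
(3j)²=1/204 [(8 1 7; 3 1 -4)], sign=-1
⇒ 4πI² = 2/17
I = (-1)√(2/17/(4π)) = -0.09675772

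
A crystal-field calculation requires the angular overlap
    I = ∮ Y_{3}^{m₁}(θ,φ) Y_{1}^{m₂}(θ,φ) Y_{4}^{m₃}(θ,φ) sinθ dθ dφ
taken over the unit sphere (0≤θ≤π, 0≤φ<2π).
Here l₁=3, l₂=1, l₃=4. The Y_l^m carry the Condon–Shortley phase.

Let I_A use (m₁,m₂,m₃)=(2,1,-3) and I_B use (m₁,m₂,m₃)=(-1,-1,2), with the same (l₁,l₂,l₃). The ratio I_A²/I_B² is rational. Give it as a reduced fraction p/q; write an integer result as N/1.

Same 3,1,4: normalisation and zero-m 3j drop out of the ratio.
A: Δ: 0! 6! 2! / 9! → 1/252; sum: t=0:+1/240 = 1/240; 3j²(3 1 4; 2 1 -3) = Δ·Π!·Σ² = 1/12  (sign -1)
B: Δ: 0! 6! 2! / 9! → 1/252; sum: t=0:+1/96 = 1/96; 3j²(3 1 4; -1 -1 2) = Δ·Π!·Σ² = 5/84  (sign +1)
I_A²/I_B² = (1/12)/(5/84) = 7/5

7/5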